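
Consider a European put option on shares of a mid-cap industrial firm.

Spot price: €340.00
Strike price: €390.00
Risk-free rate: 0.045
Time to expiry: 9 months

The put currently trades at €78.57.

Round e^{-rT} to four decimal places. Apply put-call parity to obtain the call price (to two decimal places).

€41.52

exp(−rT) = exp(−0.045·0.75) = 0.9668
Put-call parity: C − P = S − K·e^(−rT) = 340 − 390·0.9668 = 340 − 377.0520 = -37.0520
C = P + (C − P) = 78.57 + (-37.0520) = 41.5180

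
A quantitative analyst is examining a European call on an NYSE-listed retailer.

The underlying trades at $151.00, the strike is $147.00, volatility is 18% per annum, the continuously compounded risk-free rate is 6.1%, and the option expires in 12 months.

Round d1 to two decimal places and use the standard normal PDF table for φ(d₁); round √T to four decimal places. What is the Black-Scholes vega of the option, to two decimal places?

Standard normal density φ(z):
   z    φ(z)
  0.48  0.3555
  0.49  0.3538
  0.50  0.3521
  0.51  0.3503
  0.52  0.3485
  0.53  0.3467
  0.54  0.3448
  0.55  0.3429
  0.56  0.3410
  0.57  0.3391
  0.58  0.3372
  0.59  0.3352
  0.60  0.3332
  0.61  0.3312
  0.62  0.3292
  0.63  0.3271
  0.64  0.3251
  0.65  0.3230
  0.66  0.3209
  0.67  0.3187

σ√T = 0.18 × 1.0000 = 0.1800
d₁ = [ln(151/147) + (0.061 + ½·0.18²)·1] / (σ√T) = (0.0268 + 0.0772) / 0.1800 = 0.5780 → 0.58
√T = √1 = 1.0000
φ(d₁) = φ(0.58) = 0.3372
vega = S·φ(d₁)·√T = 151·0.3372·1.0000 = 50.9172

50.92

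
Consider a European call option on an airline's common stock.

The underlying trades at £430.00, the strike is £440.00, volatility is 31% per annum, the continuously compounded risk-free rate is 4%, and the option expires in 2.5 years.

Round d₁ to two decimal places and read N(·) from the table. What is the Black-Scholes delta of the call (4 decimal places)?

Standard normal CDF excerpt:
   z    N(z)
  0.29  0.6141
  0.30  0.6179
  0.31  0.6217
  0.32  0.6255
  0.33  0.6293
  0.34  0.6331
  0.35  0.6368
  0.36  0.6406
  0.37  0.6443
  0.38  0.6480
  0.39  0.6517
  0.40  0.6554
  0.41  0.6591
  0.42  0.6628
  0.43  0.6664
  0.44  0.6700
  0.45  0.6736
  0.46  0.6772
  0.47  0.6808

0.6554

T = 2.5;  σ√T = 0.4902
d₁ = [ln(430/440) + (0.04 + 0.31²/2)·2.5] / 0.4902 = [-0.0230 + 0.2201] / 0.4902 = 0.4022 which rounds to 0.40
N(d₁) = N(0.40) = 0.6554
Δ_call = N(d₁) = 0.6554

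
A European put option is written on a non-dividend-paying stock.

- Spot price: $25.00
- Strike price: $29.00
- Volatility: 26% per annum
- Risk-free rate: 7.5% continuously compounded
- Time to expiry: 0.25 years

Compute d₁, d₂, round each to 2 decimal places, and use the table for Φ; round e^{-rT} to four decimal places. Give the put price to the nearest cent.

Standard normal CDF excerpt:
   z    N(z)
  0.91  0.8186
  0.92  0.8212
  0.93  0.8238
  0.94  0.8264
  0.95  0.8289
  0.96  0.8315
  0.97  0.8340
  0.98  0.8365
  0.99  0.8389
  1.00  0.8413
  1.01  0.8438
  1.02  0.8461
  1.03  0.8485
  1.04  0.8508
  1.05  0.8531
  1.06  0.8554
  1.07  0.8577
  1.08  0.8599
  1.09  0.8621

T = 0.25;  σ√T = 0.1300
d₁ = [ln(25/29) + (0.075 + ½·0.26²)·0.25] / (σ√T) = (-0.1484 + 0.0272) / 0.1300 = -0.9325 which rounds to -0.93
d₂ = -0.9325 − 0.1300 = -1.0625 which rounds to -1.06
exp(−rT) = exp(−0.075·0.25) = 0.9814
N(−d₂) = N(1.06) = 0.8554;  N(−d₁) = N(0.93) = 0.8238
P = 29·0.9814·0.8554 − 25·0.8238 = 24.3452 − 20.5950 = 3.7502

$3.75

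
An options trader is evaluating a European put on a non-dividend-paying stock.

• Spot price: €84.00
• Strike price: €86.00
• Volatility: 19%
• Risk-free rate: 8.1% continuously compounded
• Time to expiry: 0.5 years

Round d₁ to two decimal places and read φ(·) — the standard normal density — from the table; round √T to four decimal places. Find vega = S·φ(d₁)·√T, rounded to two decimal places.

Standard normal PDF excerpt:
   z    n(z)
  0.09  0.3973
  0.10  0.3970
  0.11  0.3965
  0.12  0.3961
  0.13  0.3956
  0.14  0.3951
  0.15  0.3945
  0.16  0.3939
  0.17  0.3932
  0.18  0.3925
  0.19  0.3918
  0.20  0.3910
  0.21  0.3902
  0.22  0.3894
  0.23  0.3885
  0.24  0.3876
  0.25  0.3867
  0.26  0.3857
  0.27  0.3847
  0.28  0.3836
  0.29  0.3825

23.27

σ√T = 0.19·√0.5 = 0.1344
d₁ = [ln(84/86) + (0.081 + 0.19²/2)·0.5] / 0.1344 = [-0.0235 + 0.0495] / 0.1344 = 0.1935 ≈ 0.19
√T = √0.5 = 0.7071
φ(d₁) = φ(0.19) = 0.3918
vega = S·φ(d₁)·√T = 84·0.3918·0.7071 = 23.2715
(Vega is the same for a European call and put with the same parameters.)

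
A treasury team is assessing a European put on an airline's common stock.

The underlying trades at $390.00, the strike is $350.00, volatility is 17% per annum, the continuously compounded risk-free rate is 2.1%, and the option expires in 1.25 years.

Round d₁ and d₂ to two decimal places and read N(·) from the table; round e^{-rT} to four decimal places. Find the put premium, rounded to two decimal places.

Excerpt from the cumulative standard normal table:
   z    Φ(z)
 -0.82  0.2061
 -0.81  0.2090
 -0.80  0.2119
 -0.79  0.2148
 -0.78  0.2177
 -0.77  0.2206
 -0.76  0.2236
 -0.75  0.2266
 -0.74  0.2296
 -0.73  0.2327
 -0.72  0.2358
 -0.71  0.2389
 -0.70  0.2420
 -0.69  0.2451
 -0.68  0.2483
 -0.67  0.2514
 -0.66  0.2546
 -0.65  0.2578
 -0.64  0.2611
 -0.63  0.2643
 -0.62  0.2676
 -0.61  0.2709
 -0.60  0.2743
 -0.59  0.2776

$9.72

σ√T = 0.17·√1.25 = 0.1901
d₁ = [ln(390/350) + (0.021 + 0.17²/2)·1.25] / 0.1901 = [0.1082 + 0.0443] / 0.1901 = 0.8025 → 0.80
d₂ = d₁ − σ√T = 0.8025 − 0.1901 = 0.6124 → 0.61
exp(−rT) = exp(−0.021·1.25) = 0.9741
P = 350·0.9741·N(-0.61) − 390·N(-0.80) = 350·0.9741·0.2709 − 390·0.2119 = 92.3593 − 82.6410 = 9.7183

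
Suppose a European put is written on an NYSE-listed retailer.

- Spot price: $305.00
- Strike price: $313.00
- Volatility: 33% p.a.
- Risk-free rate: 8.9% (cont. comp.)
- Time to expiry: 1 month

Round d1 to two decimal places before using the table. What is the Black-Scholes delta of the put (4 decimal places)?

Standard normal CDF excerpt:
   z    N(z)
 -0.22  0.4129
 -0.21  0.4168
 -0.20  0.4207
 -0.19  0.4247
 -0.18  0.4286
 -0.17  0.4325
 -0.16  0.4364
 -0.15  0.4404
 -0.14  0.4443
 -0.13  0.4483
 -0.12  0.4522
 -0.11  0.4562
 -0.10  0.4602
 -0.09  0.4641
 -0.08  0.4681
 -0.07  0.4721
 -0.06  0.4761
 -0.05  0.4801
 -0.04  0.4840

T = 0.08333;  σ√T = 0.0953
ln(S/K) + (r + σ²/2)T = ln(305/313) + (0.089 + 0.33²/2)·0.08333 = -0.0259 + 0.0120 = -0.0139
d₁ = -0.0139 / 0.0953 = -0.1463 ≈ -0.15
N(d₁) = N(-0.15) = 0.4404
Δ_put = N(d₁) − 1 = 0.4404 − 1 = -0.5596

-0.5596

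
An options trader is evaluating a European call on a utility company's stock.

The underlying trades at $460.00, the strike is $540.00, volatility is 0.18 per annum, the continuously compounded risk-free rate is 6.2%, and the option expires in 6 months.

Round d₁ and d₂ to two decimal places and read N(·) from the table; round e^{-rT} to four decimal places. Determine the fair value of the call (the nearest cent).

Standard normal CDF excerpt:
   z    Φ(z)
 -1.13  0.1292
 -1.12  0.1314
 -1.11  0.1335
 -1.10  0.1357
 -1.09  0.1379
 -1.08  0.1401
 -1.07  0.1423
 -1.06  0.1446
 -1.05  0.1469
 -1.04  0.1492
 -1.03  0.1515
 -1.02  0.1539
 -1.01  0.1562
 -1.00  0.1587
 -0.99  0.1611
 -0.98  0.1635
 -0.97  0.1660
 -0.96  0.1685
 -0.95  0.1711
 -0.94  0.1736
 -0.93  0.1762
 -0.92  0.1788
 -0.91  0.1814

$5.36

T = 0.5;  σ√T = 0.1273
ln(S/K) + (r + σ²/2)T = ln(460/540) + (0.062 + 0.18²/2)·0.5 = -0.1603 + 0.0391 = -0.1212
d₁ = -0.1212 / 0.1273 = -0.9526 which rounds to -0.95
d₂ = d₁ − σ√T = -0.9526 − 0.1273 = -1.0799 which rounds to -1.08
e^(−rT) = e^(−0.062·0.5) = 0.9695
N(d₁) = N(-0.95) = 0.1711;  N(d₂) = N(-1.08) = 0.1401
C = 460·0.1711 − 540·0.9695·0.1401 = 78.7060 − 73.3466 = 5.3594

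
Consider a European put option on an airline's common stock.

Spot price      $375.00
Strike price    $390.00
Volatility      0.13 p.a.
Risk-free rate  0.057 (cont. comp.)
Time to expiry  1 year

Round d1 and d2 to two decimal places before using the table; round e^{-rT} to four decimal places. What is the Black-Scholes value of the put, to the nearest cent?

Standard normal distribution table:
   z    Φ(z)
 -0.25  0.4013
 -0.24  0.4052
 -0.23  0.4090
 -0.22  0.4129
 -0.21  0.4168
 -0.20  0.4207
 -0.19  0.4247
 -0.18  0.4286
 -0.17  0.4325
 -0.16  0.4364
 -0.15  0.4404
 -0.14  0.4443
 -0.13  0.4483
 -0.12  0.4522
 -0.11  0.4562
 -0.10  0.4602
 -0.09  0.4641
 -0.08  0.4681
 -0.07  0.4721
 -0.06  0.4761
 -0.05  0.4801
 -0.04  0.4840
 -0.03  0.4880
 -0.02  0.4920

$16.16

σ√T = 0.13 × 1.0000 = 0.1300
d₁ = [ln(375/390) + (0.057 + 0.13²/2)·1] / 0.1300 = [-0.0392 + 0.0655] / 0.1300 = 0.2018 ⇒ 0.20
d₂ = d₁ − σ√T = 0.2018 − 0.1300 = 0.0718 ⇒ 0.07
exp(−rT) = exp(−0.057·1) = 0.9446
N(−d₂) = N(-0.07) = 0.4721;  N(−d₁) = N(-0.20) = 0.4207
P = 390·0.9446·0.4721 − 375·0.4207 = 173.9188 − 157.7625 = 16.1563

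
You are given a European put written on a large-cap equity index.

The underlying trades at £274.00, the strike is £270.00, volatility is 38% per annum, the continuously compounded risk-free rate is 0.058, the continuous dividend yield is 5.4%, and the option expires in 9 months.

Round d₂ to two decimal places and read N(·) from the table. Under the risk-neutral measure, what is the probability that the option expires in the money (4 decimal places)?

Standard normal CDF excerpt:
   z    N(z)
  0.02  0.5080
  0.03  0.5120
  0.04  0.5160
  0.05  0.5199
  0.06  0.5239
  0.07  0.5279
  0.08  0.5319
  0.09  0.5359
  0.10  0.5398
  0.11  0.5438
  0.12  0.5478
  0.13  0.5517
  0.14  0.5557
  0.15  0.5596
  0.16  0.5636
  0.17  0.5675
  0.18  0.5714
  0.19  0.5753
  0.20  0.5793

0.5438

T = 0.75;  σ√T = 0.3291
d₁ = [ln(274/270) + (0.058 − 0.054 + 0.38²/2)·0.75] / 0.3291 = [0.0147 + 0.0572] / 0.3291 = 0.2183 ≈ 0.22
d₂ = d₁ − σ√T = 0.2183 − 0.3291 = -0.1107 ≈ -0.11
Risk-neutral Pr[S_T < K] = N(−d₂) = N(0.11) = 0.5438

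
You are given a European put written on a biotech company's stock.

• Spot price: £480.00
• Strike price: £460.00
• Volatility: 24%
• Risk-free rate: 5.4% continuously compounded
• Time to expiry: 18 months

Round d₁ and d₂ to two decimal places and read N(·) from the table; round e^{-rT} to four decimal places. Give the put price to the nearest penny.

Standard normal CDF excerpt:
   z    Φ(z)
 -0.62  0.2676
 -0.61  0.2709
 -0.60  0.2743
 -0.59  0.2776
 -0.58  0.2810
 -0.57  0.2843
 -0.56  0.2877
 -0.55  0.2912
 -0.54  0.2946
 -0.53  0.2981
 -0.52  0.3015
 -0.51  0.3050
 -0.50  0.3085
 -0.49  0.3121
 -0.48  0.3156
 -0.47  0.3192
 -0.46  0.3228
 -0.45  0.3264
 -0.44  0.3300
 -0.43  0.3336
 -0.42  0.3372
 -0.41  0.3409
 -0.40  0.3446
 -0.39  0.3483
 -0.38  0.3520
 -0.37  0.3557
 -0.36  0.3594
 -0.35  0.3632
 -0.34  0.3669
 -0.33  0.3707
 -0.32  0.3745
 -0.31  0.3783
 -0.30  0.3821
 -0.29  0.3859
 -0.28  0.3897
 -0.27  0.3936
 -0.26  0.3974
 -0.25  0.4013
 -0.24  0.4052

£30.51

T = 1.5;  σ√T = 0.2939
d₁ = [ln(480/460) + (0.054 + 0.24²/2)·1.5] / 0.2939 = [0.0426 + 0.1242] / 0.2939 = 0.5673 which rounds to 0.57
d₂ = d₁ − σ√T = 0.5673 − 0.2939 = 0.2734 which rounds to 0.27
e^(−rT) = e^(−0.054·1.5) = 0.9222
P = 460·0.9222·N(-0.27) − 480·N(-0.57) = 460·0.9222·0.3936 − 480·0.2843 = 166.9698 − 136.4640 = 30.5058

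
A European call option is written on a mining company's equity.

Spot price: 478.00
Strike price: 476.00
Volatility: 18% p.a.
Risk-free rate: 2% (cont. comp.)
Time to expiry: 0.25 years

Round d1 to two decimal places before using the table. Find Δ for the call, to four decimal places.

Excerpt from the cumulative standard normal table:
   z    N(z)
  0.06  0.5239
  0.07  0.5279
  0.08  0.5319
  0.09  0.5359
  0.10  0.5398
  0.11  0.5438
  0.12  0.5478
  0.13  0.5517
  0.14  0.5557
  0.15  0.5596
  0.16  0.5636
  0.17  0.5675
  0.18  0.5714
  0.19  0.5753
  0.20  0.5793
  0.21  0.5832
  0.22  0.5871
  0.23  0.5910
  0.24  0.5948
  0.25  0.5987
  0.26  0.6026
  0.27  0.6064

0.5596

T = 0.25;  σ√T = 0.0900
d₁ = [ln(478/476) + (0.02 + 0.18²/2)·0.25] / 0.0900 = [0.0042 + 0.0090] / 0.0900 = 0.1471 which rounds to 0.15
N(d₁) = N(0.15) = 0.5596
Δ_call = N(d₁) = 0.5596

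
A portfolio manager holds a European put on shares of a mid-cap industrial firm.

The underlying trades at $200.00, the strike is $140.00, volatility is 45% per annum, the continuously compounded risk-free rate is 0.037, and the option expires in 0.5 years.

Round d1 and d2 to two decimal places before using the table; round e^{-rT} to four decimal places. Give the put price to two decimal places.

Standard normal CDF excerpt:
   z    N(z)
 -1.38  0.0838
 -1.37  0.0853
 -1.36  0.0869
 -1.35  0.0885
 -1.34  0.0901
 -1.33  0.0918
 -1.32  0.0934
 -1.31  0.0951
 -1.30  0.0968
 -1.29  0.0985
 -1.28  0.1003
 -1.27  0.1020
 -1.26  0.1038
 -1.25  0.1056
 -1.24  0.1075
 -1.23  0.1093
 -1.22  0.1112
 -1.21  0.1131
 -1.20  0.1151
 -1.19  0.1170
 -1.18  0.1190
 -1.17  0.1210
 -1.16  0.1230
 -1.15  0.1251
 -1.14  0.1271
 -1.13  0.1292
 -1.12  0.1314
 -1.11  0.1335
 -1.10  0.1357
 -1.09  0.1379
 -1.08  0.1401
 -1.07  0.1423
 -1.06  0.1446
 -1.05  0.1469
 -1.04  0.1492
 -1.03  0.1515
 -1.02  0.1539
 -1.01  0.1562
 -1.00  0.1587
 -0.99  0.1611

σ√T = 0.45 × 0.7071 = 0.3182
d₁ = [ln(200/140) + (0.037 + ½·0.45²)·0.5] / (σ√T) = (0.3567 + 0.0691) / 0.3182 = 1.3382 which rounds to 1.34
d₂ = 1.3382 − 0.3182 = 1.0200 which rounds to 1.02
e^(−rT) = e^(−0.037·0.5) = 0.9817
P = 140·0.9817·N(-1.02) − 200·N(-1.34) = 140·0.9817·0.1539 − 200·0.0901 = 21.1517 − 18.0200 = 3.1317

$3.13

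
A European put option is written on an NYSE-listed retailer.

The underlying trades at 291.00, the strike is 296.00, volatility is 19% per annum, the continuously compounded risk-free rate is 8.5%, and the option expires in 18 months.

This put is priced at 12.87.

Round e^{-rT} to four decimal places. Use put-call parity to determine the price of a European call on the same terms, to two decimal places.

43.30

e^(−rT) = e^(−0.085·1.5) = 0.8803
Put-call parity: C − P = S − K·e^(−rT) = 291 − 296·0.8803 = 291 − 260.5688 = 30.4312
C = P + (C − P) = 12.87 + (30.4312) = 43.3012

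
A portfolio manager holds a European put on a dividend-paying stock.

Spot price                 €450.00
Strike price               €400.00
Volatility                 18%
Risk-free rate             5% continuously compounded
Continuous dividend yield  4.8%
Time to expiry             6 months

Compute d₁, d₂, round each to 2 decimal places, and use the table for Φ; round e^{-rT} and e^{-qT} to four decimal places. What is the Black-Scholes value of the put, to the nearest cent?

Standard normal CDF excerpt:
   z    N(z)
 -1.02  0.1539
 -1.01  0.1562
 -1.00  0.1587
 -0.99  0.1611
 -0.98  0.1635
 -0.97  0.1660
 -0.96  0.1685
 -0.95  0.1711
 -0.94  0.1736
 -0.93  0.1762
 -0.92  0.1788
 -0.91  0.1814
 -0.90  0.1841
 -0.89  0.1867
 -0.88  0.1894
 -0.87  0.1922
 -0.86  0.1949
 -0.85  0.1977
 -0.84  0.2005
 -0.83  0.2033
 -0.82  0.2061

€5.26

T = 0.5;  σ√T = 0.1273
d₁ = [ln(450/400) + (0.05 − 0.048 + 0.18²/2)·0.5] / 0.1273 = [0.1178 + 0.0091] / 0.1273 = 0.9969 ⇒ 1.00
d₂ = d₁ − σ√T = 0.9969 − 0.1273 = 0.8696 ⇒ 0.87
e^(−qT) = e^(−0.048·0.5) = 0.9763;  e^(−rT) = e^(−0.05·0.5) = 0.9753
N(−d₂) = N(-0.87) = 0.1922;  N(−d₁) = N(-1.00) = 0.1587
P = 400·0.9753·0.1922 − 450·0.9763·0.1587 = 74.9811 − 69.7225 = 5.2586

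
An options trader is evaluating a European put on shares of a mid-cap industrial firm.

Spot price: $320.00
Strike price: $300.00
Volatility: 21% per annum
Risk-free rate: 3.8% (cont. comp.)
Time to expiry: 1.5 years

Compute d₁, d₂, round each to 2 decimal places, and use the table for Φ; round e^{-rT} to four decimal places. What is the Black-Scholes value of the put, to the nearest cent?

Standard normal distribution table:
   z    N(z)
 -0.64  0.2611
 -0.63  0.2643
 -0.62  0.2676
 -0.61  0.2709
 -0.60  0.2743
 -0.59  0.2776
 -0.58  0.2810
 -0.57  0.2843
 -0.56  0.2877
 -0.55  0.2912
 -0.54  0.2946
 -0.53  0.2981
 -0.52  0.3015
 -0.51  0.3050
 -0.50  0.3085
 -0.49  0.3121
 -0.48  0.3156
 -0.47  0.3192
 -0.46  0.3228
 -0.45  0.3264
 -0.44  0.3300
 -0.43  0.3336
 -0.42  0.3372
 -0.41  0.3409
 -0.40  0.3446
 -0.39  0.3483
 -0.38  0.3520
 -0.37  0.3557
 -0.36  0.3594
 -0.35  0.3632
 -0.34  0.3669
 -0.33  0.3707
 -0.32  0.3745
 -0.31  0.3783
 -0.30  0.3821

$16.20

T = 1.5;  σ√T = 0.2572
d₁ = [ln(320/300) + (0.038 + 0.21²/2)·1.5] / 0.2572 = [0.0645 + 0.0901] / 0.2572 = 0.6011 → 0.60
d₂ = d₁ − σ√T = 0.6011 − 0.2572 = 0.3440 → 0.34
exp(−rT) = exp(−0.038·1.5) = 0.9446
P = 300·0.9446·N(-0.34) − 320·N(-0.60) = 300·0.9446·0.3669 − 320·0.2743 = 103.9721 − 87.7760 = 16.1961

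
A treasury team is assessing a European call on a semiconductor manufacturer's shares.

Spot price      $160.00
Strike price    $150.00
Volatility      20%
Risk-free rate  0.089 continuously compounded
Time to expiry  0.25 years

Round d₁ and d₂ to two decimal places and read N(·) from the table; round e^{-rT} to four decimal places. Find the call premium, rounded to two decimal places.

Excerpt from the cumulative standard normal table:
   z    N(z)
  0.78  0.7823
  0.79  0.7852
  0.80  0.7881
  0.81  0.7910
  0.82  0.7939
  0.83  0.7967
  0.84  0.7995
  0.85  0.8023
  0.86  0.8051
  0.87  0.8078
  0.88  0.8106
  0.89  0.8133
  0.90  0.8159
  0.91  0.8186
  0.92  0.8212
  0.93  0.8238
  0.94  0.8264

$14.93

σ√T = 0.2 × 0.5000 = 0.1000
d₁ = [ln(160/150) + (0.089 + 0.2²/2)·0.25] / 0.1000 = [0.0645 + 0.0272] / 0.1000 = 0.9179 ≈ 0.92
d₂ = d₁ − σ√T = 0.9179 − 0.1000 = 0.8179 ≈ 0.82
exp(−rT) = exp(−0.089·0.25) = 0.9780
C = 160·N(0.92) − 150·0.9780·N(0.82) = 160·0.8212 − 150·0.9780·0.7939 = 131.3920 − 116.4651 = 14.9269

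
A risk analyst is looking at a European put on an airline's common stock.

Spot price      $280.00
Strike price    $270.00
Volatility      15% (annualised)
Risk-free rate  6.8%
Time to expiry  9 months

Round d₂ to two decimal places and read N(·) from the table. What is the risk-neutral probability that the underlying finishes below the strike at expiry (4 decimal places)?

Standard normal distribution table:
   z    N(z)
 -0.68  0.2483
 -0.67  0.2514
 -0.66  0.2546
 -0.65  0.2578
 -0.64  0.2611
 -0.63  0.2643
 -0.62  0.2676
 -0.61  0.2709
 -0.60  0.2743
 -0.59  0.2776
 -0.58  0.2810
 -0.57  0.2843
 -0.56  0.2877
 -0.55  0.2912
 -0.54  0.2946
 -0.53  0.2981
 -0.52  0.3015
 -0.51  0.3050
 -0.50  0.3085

0.2709

σ√T = 0.15 × 0.8660 = 0.1299
d₁ = [ln(280/270) + (0.068 + 0.15²/2)·0.75] / 0.1299 = [0.0364 + 0.0594] / 0.1299 = 0.7375 ≈ 0.74
d₂ = d₁ − σ√T = 0.7375 − 0.1299 = 0.6076 ≈ 0.61
Pr(exercise) under Q = N(−d₂) = N(-0.61) = 0.2709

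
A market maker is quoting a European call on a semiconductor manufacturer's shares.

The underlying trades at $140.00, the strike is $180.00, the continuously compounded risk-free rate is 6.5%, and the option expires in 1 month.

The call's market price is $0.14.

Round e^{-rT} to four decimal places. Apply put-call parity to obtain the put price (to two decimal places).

$39.17

e^(−rT) = e^(−0.065·0.08333) = 0.9946
Put-call parity: C − P = S − K·e^(−rT) = 140 − 180·0.9946 = 140 − 179.0280 = -39.0280
P = C − (C − P) = 0.14 − (-39.0280) = 39.1680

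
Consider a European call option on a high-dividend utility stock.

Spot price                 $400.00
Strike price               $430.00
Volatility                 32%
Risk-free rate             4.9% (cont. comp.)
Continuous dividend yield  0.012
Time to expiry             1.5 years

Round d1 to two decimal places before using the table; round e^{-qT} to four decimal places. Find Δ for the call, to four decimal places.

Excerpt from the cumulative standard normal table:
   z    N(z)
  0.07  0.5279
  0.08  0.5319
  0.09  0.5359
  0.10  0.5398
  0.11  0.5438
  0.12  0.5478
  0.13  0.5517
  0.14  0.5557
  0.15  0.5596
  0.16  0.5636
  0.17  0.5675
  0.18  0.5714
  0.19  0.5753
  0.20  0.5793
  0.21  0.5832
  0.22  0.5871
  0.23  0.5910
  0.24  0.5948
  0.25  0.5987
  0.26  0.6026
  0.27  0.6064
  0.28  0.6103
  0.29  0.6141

0.5496

σ√T = 0.32 × 1.2247 = 0.3919
d₁ = [ln(400/430) + (0.049 − 0.012 + 0.32²/2)·1.5] / 0.3919 = [-0.0723 + 0.1323] / 0.3919 = 0.1530 ⇒ 0.15
N(d₁) = N(0.15) = 0.5596
Δ_call = e^(−qT)·N(d₁) = 0.9822·0.5596 = 0.5496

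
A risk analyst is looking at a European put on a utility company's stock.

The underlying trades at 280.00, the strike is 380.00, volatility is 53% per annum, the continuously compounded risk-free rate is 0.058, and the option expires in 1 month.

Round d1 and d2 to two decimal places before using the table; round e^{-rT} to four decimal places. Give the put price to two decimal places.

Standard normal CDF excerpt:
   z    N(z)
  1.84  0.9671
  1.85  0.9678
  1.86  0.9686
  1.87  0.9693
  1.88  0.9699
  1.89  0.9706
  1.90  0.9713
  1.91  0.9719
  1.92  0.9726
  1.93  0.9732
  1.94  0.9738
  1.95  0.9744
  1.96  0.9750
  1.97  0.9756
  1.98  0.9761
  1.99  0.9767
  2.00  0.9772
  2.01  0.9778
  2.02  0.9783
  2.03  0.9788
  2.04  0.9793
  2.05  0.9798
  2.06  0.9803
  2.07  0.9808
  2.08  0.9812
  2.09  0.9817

98.58

T = 0.08333;  σ√T = 0.1530
ln(S/K) + (r + σ²/2)T = ln(280/380) + (0.058 + 0.53²/2)·0.08333 = -0.3054 + 0.0165 = -0.2888
d₁ = -0.2888 / 0.1530 = -1.8879 ≈ -1.89
d₂ = d₁ − σ√T = -1.8879 − 0.1530 = -2.0409 ≈ -2.04
e^(−rT) = e^(−0.058·0.08333) = 0.9952
N(−d₂) = N(2.04) = 0.9793;  N(−d₁) = N(1.89) = 0.9706
P = 380·0.9952·0.9793 − 280·0.9706 = 370.3478 − 271.7680 = 98.5798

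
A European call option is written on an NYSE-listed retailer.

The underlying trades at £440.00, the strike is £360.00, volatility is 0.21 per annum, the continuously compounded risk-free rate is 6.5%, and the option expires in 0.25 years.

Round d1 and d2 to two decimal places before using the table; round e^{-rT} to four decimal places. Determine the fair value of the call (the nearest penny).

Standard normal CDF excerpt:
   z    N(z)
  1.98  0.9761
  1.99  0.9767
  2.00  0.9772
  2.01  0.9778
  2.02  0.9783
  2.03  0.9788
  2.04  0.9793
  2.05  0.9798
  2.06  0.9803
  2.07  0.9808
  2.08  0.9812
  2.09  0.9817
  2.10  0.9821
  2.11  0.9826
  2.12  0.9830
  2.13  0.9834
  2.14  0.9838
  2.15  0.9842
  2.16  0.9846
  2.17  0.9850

£86.18

T = 0.25;  σ√T = 0.1050
d₁ = [ln(440/360) + (0.065 + 0.21²/2)·0.25] / 0.1050 = [0.2007 + 0.0218] / 0.1050 = 2.1184 which rounds to 2.12
d₂ = d₁ − σ√T = 2.1184 − 0.1050 = 2.0134 which rounds to 2.01
exp(−rT) = exp(−0.065·0.25) = 0.9839
N(d₁) = N(2.12) = 0.9830;  N(d₂) = N(2.01) = 0.9778
C = 440·0.9830 − 360·0.9839·0.9778 = 432.5200 − 346.3407 = 86.1793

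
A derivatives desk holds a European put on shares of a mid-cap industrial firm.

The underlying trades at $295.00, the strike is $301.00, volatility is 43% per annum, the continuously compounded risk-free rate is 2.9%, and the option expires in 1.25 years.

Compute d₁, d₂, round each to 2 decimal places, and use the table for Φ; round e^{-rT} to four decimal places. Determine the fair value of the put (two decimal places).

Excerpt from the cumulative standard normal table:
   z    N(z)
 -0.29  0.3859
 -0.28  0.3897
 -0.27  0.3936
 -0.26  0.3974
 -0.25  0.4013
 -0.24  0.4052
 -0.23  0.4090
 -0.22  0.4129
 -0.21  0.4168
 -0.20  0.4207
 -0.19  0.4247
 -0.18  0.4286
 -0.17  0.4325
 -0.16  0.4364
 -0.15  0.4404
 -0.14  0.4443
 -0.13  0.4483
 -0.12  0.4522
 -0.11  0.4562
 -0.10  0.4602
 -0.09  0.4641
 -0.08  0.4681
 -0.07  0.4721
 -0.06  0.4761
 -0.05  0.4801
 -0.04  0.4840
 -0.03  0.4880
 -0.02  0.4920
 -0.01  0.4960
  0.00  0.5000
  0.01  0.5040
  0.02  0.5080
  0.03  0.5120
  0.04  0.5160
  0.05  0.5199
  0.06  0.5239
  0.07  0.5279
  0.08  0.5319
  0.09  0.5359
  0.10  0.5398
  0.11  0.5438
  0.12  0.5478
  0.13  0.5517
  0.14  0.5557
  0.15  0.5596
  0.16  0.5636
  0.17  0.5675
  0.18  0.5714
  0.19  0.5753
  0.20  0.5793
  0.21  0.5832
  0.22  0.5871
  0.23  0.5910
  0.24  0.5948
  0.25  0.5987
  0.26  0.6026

σ√T = 0.43·√1.25 = 0.4808
ln(S/K) + (r + σ²/2)T = ln(295/301) + (0.029 + 0.43²/2)·1.25 = -0.0201 + 0.1518 = 0.1317
d₁ = 0.1317 / 0.4808 = 0.2739 ⇒ 0.27
d₂ = d₁ − σ√T = 0.2739 − 0.4808 = -0.2069 ⇒ -0.21
exp(−rT) = exp(−0.029·1.25) = 0.9644
N(−d₂) = N(0.21) = 0.5832;  N(−d₁) = N(-0.27) = 0.3936
P = 301·0.9644·0.5832 − 295·0.3936 = 169.2939 − 116.1120 = 53.1819

$53.18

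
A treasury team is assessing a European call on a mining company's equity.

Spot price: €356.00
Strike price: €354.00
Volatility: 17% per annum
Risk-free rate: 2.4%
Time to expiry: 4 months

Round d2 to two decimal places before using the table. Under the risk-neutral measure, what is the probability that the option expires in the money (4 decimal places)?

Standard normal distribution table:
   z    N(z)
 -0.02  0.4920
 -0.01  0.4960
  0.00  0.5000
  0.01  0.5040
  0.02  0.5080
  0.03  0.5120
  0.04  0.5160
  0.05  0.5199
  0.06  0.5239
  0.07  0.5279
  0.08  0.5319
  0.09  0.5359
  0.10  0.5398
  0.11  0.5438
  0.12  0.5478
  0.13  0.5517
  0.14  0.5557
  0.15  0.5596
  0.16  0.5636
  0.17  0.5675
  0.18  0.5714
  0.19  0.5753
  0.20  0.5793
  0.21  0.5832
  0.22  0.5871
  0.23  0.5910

T = 0.3333;  σ√T = 0.0981
d₁ = [ln(356/354) + (0.024 + 0.17²/2)·0.3333] / 0.0981 = [0.0056 + 0.0128] / 0.0981 = 0.1880 ≈ 0.19
d₂ = d₁ − σ√T = 0.1880 − 0.0981 = 0.0898 ≈ 0.09
Risk-neutral Pr[S_T > K] = N(d₂) = N(0.09) = 0.5359

0.5359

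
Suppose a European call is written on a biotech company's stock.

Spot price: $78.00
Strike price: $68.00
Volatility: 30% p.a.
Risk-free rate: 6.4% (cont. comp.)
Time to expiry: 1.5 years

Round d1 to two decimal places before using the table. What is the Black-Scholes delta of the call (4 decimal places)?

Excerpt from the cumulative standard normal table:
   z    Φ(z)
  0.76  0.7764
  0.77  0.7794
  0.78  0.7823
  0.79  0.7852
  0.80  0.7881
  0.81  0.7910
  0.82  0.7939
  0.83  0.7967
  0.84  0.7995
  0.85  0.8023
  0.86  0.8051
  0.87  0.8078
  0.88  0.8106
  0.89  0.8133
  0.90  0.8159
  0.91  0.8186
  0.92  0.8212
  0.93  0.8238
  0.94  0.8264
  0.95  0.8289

0.7939

σ√T = 0.3·√1.5 = 0.3674
d₁ = [ln(78/68) + (0.064 + ½·0.3²)·1.5] / (σ√T) = (0.1372 + 0.1635) / 0.3674 = 0.8184 ≈ 0.82
N(d₁) = N(0.82) = 0.7939
Δ_call = N(d₁) = 0.7939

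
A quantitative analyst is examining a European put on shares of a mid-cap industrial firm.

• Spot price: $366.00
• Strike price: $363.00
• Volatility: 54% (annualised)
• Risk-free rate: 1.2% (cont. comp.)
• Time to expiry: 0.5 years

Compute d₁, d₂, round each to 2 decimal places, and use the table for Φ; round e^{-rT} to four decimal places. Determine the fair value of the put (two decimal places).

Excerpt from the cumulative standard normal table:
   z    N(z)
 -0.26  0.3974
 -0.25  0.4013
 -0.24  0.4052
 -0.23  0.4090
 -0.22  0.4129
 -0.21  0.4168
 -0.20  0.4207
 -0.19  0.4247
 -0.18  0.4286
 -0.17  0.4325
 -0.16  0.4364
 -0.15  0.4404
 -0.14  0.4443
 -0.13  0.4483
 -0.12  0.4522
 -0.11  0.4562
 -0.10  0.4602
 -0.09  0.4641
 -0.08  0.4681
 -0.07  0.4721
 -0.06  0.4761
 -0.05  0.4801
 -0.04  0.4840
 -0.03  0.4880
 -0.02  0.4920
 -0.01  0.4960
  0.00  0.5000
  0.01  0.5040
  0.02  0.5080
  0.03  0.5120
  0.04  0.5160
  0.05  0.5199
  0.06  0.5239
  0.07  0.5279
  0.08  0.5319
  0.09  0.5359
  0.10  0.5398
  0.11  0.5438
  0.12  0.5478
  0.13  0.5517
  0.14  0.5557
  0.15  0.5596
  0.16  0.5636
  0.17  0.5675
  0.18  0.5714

σ√T = 0.54 × 0.7071 = 0.3818
d₁ = [ln(366/363) + (0.012 + 0.54²/2)·0.5] / 0.3818 = [0.0082 + 0.0789] / 0.3818 = 0.2282 → 0.23
d₂ = d₁ − σ√T = 0.2282 − 0.3818 = -0.1537 → -0.15
exp(−rT) = exp(−0.012·0.5) = 0.9940
N(−d₂) = N(0.15) = 0.5596;  N(−d₁) = N(-0.23) = 0.4090
P = 363·0.9940·0.5596 − 366·0.4090 = 201.9160 − 149.6940 = 52.2220

$52.22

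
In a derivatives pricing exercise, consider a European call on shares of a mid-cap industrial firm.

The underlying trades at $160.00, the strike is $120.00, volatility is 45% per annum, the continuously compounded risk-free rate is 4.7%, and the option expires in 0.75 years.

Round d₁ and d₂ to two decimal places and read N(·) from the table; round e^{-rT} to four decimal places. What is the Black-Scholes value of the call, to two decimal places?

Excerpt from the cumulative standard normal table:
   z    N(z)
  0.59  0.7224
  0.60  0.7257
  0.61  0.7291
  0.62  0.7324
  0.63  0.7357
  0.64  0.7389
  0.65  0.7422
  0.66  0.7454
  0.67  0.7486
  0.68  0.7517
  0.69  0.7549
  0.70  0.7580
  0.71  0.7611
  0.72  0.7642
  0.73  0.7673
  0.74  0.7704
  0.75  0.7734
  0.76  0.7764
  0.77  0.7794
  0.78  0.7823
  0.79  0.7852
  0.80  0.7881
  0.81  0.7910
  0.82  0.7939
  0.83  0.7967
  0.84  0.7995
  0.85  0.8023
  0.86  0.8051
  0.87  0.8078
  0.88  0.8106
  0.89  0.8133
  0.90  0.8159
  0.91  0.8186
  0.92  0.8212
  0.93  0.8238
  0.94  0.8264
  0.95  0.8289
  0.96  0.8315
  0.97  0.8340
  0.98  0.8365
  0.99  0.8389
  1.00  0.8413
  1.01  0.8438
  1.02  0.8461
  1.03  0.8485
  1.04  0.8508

σ√T = 0.45 × 0.8660 = 0.3897
d₁ = [ln(160/120) + (0.047 + ½·0.45²)·0.75] / (σ√T) = (0.2877 + 0.1112) / 0.3897 = 1.0235 ≈ 1.02
d₂ = 1.0235 − 0.3897 = 0.6338 ≈ 0.63
exp(−rT) = exp(−0.047·0.75) = 0.9654
N(d₁) = N(1.02) = 0.8461;  N(d₂) = N(0.63) = 0.7357
C = 160·0.8461 − 120·0.9654·0.7357 = 135.3760 − 85.2294 = 50.1466

$50.15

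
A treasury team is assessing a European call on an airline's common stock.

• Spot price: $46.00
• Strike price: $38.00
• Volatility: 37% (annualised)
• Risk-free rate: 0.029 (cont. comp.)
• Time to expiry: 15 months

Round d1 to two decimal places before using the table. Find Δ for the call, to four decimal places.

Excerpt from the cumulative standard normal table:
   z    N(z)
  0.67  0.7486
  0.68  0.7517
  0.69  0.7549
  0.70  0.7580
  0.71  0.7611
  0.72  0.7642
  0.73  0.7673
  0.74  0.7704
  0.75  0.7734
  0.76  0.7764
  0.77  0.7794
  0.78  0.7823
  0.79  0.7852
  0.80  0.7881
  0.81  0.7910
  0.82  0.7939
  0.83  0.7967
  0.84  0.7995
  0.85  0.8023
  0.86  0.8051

σ√T = 0.37 × 1.1180 = 0.4137
ln(S/K) + (r + σ²/2)T = ln(46/38) + (0.029 + 0.37²/2)·1.25 = 0.1911 + 0.1218 = 0.3129
d₁ = 0.3129 / 0.4137 = 0.7563 ≈ 0.76
N(d₁) = N(0.76) = 0.7764
Δ_call = N(d₁) = 0.7764

0.7764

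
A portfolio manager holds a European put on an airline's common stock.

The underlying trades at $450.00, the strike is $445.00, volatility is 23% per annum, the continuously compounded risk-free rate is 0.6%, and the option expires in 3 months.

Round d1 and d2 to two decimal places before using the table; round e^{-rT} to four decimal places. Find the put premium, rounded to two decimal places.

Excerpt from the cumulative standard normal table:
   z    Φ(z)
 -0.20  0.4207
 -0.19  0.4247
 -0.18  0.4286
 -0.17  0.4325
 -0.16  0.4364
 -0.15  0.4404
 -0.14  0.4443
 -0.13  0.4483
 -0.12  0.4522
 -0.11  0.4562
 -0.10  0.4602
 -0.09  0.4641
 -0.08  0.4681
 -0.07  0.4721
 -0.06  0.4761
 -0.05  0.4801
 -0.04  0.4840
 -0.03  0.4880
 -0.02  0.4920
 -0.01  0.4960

σ√T = 0.23·√0.25 = 0.1150
ln(S/K) + (r + σ²/2)T = ln(450/445) + (0.006 + 0.23²/2)·0.25 = 0.0112 + 0.0081 = 0.0193
d₁ = 0.0193 / 0.1150 = 0.1677 → 0.17
d₂ = d₁ − σ√T = 0.1677 − 0.1150 = 0.0527 → 0.05
exp(−rT) = exp(−0.006·0.25) = 0.9985
N(−d₂) = N(-0.05) = 0.4801;  N(−d₁) = N(-0.17) = 0.4325
P = 445·0.9985·0.4801 − 450·0.4325 = 213.3240 − 194.6250 = 18.6990

$18.70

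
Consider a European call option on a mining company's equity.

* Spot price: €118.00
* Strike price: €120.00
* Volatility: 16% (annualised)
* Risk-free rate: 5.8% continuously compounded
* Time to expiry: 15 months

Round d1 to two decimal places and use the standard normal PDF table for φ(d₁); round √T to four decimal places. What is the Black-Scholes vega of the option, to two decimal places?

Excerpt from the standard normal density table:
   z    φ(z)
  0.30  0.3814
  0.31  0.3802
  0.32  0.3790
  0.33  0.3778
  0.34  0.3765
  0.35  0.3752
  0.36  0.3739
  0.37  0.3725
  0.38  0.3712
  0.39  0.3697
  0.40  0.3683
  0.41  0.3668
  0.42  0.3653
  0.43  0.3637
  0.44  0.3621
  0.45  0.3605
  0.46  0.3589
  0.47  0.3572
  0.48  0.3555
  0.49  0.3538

48.59

σ√T = 0.16 × 1.1180 = 0.1789
d₁ = [ln(118/120) + (0.058 + 0.16²/2)·1.25] / 0.1789 = [-0.0168 + 0.0885] / 0.1789 = 0.4008 ⇒ 0.40
√T = √1.25 = 1.1180
φ(d₁) = φ(0.40) = 0.3683
vega = S·φ(d₁)·√T = 118·0.3683·1.1180 = 48.5876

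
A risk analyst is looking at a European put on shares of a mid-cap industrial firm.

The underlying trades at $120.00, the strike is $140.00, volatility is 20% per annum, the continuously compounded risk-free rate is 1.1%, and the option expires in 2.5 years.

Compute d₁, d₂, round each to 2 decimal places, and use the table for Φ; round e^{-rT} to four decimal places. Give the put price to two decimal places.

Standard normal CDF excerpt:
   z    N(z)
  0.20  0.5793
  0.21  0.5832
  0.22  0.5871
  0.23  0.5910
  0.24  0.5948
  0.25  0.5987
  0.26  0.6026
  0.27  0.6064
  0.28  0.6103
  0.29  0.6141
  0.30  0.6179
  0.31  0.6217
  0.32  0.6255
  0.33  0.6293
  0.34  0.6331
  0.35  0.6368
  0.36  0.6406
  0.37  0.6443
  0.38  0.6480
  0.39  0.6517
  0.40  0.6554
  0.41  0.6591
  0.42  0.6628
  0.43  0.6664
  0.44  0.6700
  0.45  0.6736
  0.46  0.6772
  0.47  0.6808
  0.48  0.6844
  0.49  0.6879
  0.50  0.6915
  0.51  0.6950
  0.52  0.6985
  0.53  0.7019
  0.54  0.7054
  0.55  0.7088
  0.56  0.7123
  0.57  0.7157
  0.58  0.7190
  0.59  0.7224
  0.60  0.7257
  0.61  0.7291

$25.64

σ√T = 0.2·√2.5 = 0.3162
ln(S/K) + (r + σ²/2)T = ln(120/140) + (0.011 + 0.2²/2)·2.5 = -0.1542 + 0.0775 = -0.0767
d₁ = -0.0767 / 0.3162 = -0.2424 which rounds to -0.24
d₂ = d₁ − σ√T = -0.2424 − 0.3162 = -0.5586 which rounds to -0.56
e^(−rT) = e^(−0.011·2.5) = 0.9729
N(−d₂) = N(0.56) = 0.7123;  N(−d₁) = N(0.24) = 0.5948
P = 140·0.9729·0.7123 − 120·0.5948 = 97.0195 − 71.3760 = 25.6435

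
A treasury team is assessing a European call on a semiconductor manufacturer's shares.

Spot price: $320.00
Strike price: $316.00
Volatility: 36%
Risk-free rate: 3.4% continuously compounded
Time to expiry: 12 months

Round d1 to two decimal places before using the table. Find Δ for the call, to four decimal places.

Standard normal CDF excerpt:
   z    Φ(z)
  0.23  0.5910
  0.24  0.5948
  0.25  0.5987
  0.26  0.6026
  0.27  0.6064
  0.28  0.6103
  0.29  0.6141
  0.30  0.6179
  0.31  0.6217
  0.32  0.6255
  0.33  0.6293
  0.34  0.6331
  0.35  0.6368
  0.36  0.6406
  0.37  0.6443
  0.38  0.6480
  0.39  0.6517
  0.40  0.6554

σ√T = 0.36 × 1.0000 = 0.3600
d₁ = [ln(320/316) + (0.034 + 0.36²/2)·1] / 0.3600 = [0.0126 + 0.0988] / 0.3600 = 0.3094 ≈ 0.31
N(d₁) = N(0.31) = 0.6217
Δ_call = N(d₁) = 0.6217

0.6217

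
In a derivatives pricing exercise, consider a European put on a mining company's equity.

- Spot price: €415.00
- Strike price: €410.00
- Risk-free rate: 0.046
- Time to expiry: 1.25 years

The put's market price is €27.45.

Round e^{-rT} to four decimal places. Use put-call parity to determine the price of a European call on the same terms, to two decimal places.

e^(−rT) = e^(−0.046·1.25) = 0.9441
Put-call parity: C − P = S − K·e^(−rT) = 415 − 410·0.9441 = 415 − 387.0810 = 27.9190
C = P + (C − P) = 27.45 + (27.9190) = 55.3690

€55.37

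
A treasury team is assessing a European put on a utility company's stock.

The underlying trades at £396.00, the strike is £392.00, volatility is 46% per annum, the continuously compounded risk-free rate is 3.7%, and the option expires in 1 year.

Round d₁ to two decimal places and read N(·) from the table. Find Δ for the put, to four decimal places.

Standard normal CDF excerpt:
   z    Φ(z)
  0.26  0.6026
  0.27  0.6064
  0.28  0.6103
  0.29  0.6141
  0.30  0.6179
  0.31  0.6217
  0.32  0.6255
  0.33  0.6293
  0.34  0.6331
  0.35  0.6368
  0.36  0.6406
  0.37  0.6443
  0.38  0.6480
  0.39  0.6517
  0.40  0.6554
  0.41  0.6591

-0.3707

T = 1;  σ√T = 0.4600
d₁ = [ln(396/392) + (0.037 + 0.46²/2)·1] / 0.4600 = [0.0102 + 0.1428] / 0.4600 = 0.3325 which rounds to 0.33
N(d₁) = N(0.33) = 0.6293
Δ_put = N(d₁) − 1 = 0.6293 − 1 = -0.3707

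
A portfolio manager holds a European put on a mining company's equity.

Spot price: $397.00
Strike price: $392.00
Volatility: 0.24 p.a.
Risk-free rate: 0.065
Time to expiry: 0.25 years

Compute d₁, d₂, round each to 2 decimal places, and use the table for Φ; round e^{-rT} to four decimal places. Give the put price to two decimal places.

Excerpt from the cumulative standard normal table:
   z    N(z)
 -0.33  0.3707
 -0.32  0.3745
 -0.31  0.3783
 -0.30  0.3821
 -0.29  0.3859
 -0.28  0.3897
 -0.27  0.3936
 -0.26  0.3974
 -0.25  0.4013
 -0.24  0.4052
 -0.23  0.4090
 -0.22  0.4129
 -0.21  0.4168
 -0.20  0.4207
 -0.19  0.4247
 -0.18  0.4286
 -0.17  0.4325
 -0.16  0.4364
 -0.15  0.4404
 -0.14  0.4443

σ√T = 0.24·√0.25 = 0.1200
d₁ = [ln(397/392) + (0.065 + ½·0.24²)·0.25] / (σ√T) = (0.0127 + 0.0234) / 0.1200 = 0.3010 ≈ 0.30
d₂ = 0.3010 − 0.1200 = 0.1810 ≈ 0.18
e^(−rT) = e^(−0.065·0.25) = 0.9839
N(−d₂) = N(-0.18) = 0.4286;  N(−d₁) = N(-0.30) = 0.3821
P = 392·0.9839·0.4286 − 397·0.3821 = 165.3062 − 151.6937 = 13.6125

$13.61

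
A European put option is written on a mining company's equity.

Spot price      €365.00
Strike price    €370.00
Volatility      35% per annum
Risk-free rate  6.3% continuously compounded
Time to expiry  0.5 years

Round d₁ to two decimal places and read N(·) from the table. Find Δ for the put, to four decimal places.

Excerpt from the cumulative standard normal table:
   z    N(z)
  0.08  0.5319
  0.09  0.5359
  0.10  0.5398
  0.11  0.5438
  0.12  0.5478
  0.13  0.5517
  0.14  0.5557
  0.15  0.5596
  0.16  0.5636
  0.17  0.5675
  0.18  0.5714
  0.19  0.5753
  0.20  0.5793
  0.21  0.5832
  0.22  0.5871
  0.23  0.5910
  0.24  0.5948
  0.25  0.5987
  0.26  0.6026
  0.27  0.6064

σ√T = 0.35 × 0.7071 = 0.2475
d₁ = [ln(365/370) + (0.063 + 0.35²/2)·0.5] / 0.2475 = [-0.0136 + 0.0621] / 0.2475 = 0.1960 → 0.20
N(d₁) = N(0.20) = 0.5793
Δ_put = N(d₁) − 1 = 0.5793 − 1 = -0.4207

-0.4207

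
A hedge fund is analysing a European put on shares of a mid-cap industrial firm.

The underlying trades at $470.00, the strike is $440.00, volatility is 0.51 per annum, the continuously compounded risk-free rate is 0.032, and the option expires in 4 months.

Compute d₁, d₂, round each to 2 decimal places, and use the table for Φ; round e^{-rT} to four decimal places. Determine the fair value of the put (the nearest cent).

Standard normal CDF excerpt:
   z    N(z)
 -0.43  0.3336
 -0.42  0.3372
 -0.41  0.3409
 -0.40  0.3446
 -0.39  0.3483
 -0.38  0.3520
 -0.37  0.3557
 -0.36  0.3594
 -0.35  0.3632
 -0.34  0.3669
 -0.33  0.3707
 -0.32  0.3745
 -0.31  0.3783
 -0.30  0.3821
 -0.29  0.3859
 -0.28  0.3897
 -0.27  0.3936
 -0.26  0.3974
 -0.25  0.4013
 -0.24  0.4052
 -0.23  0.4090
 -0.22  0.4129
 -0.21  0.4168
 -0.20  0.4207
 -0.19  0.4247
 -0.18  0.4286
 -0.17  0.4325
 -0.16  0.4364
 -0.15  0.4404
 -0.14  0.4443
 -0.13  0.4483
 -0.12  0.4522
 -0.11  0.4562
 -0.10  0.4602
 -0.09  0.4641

σ√T = 0.51 × 0.5774 = 0.2944
d₁ = [ln(470/440) + (0.032 + 0.51²/2)·0.3333] / 0.2944 = [0.0660 + 0.0540] / 0.2944 = 0.4075 which rounds to 0.41
d₂ = d₁ − σ√T = 0.4075 − 0.2944 = 0.1130 which rounds to 0.11
exp(−rT) = exp(−0.032·0.3333) = 0.9894
P = 440·0.9894·N(-0.11) − 470·N(-0.41) = 440·0.9894·0.4562 − 470·0.3409 = 198.6003 − 160.2230 = 38.3773

$38.38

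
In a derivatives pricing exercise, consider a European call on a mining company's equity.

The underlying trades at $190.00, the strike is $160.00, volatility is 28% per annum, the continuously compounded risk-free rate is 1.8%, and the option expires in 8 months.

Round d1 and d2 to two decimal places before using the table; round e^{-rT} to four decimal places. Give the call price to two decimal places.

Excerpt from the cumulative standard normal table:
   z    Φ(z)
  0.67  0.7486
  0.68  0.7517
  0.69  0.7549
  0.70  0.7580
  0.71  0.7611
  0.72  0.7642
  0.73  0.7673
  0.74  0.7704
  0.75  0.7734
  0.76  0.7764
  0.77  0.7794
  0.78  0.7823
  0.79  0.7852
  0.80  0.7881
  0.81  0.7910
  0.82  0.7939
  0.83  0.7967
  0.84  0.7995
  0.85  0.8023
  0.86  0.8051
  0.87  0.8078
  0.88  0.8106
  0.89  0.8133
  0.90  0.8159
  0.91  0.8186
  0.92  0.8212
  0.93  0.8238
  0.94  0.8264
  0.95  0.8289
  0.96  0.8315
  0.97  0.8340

σ√T = 0.28·√0.6667 = 0.2286
d₁ = [ln(190/160) + (0.018 + 0.28²/2)·0.6667] / 0.2286 = [0.1719 + 0.0381] / 0.2286 = 0.9185 which rounds to 0.92
d₂ = d₁ − σ√T = 0.9185 − 0.2286 = 0.6899 which rounds to 0.69
e^(−rT) = e^(−0.018·0.6667) = 0.9881
C = 190·N(0.92) − 160·0.9881·N(0.69) = 190·0.8212 − 160·0.9881·0.7549 = 156.0280 − 119.3467 = 36.6813

$36.68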